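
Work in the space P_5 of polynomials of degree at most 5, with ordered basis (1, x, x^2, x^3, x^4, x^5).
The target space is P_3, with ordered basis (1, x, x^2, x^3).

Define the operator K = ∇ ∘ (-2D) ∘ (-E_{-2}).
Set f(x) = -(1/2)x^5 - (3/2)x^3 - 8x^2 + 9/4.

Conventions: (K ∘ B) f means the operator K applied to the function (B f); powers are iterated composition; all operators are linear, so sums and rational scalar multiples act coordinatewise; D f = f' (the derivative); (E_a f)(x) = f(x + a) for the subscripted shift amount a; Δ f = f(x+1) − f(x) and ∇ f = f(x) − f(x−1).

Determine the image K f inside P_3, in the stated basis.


g(x) = -20x^3 + 150x^2 - 398x + 338

E_{-2} f = -(1/2)x^5 + 5x^4 - (43/2)x^3 + 41x^2 - 26x - 7/4
(-E_{-2}) f = (1/2)x^5 - 5x^4 + (43/2)x^3 - 41x^2 + 26x + 7/4
D (-E_{-2}) f = (5/2)x^4 - 20x^3 + (129/2)x^2 - 82x + 26
(-2D) (-E_{-2}) f = -5x^4 + 40x^3 - 129x^2 + 164x - 52
∇ ((-2D) ∘ (-E_{-2})) f = -20x^3 + 150x^2 - 398x + 338


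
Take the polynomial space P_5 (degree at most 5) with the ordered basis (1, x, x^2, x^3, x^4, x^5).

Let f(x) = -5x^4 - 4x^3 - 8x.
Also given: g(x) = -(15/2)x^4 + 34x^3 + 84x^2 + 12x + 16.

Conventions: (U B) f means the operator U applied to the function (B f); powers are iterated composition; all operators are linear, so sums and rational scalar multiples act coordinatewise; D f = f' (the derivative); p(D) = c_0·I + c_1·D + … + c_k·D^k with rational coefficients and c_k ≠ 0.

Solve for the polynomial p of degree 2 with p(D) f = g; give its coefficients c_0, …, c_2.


c_0 = 3/2, c_1 = -2, c_2 = -1

D^0 f = -5x^4 - 4x^3 - 8x
D^1 f = -20x^3 - 12x^2 - 8
D^2 f = -60x^2 - 24x
matching coefficients of g against c_0 f + c_1 Df + … from the top degree down determines the c_i
solution: c_0 = 3/2, c_1 = -2, c_2 = -1


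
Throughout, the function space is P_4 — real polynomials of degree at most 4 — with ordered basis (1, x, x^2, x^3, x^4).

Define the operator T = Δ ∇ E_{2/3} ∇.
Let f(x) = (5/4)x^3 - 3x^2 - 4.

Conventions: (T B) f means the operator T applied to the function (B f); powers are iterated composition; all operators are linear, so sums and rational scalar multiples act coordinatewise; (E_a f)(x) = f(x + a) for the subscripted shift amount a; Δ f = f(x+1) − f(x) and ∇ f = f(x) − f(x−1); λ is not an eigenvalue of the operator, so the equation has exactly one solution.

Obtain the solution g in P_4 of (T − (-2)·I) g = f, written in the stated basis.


write g with unknown coordinates in the stated basis and equate coefficients in (T − (-2)·I) g = f
solving from the highest basis element down gives g = (5/8)x^3 - (3/2)x^2 - 31/8
check: T g = 15/4
so T g − (-2)·g = (5/4)x^3 - 3x^2 - 4 = f ✓

the result is g(x) = (5/8)x^3 - (3/2)x^2 - 31/8


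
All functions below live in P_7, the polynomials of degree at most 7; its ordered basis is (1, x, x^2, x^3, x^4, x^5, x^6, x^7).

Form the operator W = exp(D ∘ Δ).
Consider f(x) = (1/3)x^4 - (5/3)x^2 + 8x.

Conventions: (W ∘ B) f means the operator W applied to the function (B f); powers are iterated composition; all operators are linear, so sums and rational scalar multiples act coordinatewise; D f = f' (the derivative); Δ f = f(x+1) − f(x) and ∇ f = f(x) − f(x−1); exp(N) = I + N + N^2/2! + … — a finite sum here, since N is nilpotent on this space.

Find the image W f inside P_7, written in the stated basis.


g(x) = (1/3)x^4 + (7/3)x^2 + 12x + 2

order-1 term: 4x^2 + 4x - 2
order-2 term: 4
the series for exp(D ∘ Δ) f terminates at order 2
exp(D ∘ Δ) f = (1/3)x^4 + (7/3)x^2 + 12x + 2


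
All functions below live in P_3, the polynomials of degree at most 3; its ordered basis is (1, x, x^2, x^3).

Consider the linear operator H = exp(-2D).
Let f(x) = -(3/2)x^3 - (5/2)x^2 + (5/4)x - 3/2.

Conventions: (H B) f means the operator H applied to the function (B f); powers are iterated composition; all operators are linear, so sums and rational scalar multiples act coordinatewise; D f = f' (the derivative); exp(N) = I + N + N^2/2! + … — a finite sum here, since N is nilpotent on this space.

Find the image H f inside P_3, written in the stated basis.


the image equals g(x) = -(3/2)x^3 + (13/2)x^2 - (27/4)x - 2

order-1 term: 9x^2 + 10x - 5/2
order-2 term: -18x - 10
order-3 term: 12
the series for exp(-2D) f terminates at order 3
exp(-2D) f = -(3/2)x^3 + (13/2)x^2 - (27/4)x - 2


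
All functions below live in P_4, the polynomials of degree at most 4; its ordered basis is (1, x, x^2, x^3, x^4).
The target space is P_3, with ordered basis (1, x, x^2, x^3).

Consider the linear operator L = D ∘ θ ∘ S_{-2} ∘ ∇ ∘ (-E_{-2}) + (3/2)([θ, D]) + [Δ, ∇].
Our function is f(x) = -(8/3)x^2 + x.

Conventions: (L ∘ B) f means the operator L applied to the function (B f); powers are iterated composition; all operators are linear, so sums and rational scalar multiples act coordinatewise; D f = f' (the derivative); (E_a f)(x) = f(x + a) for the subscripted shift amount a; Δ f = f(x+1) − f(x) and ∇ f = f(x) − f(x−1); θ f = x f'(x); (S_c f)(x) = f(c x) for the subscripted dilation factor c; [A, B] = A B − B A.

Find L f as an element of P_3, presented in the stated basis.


the result is g(x) = 8x - 73/6

E_{-2} f = -(8/3)x^2 + (35/3)x - 38/3
(-E_{-2}) f = (8/3)x^2 - (35/3)x + 38/3
∇ (-E_{-2}) f = (16/3)x - 43/3
S_{-2} ∇ (-E_{-2}) f = -(32/3)x - 43/3
θ (S_{-2} ∘ ∇) (-E_{-2}) f = -(32/3)x
D θ (S_{-2} ∘ ∇) (-E_{-2}) f = -32/3
D f = -(16/3)x + 1
θ D f = -(16/3)x
θ f = -(16/3)x^2 + x
D θ f = -(32/3)x + 1
[θ, D] f = (16/3)x - 1
((3/2)([θ, D])) f = 8x - 3/2
∇ f = -(16/3)x + 11/3
Δ ∇ f = -16/3
Δ f = -(16/3)x - 5/3
∇ Δ f = -16/3
[Δ, ∇] f = 0
(D ∘ θ ∘ S_{-2} ∘ ∇ ∘ (-E_{-2}) + (3/2)([θ, D]) + [Δ, ∇]) f = 8x - 73/6


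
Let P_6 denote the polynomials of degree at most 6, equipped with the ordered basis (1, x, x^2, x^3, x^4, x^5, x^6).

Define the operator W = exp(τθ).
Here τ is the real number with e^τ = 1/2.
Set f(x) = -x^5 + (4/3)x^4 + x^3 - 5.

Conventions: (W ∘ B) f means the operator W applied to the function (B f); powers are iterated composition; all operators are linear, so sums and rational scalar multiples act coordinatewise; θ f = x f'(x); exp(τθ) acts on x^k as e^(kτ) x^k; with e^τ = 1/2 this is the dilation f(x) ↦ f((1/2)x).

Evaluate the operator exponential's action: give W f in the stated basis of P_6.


g(x) = -(1/32)x^5 + (1/12)x^4 + (1/8)x^3 - 5

exp(τθ) x^k = e^(kτ) x^k; with e^τ = 1/2 this sends x^k to (1/2)^k x^k
x^3 ↦ 1/8 x^3
x^4 ↦ 1/16 x^4
x^5 ↦ 1/32 x^5
applying this coordinatewise to f: exp(τθ) f = -(1/32)x^5 + (1/12)x^4 + (1/8)x^3 - 5


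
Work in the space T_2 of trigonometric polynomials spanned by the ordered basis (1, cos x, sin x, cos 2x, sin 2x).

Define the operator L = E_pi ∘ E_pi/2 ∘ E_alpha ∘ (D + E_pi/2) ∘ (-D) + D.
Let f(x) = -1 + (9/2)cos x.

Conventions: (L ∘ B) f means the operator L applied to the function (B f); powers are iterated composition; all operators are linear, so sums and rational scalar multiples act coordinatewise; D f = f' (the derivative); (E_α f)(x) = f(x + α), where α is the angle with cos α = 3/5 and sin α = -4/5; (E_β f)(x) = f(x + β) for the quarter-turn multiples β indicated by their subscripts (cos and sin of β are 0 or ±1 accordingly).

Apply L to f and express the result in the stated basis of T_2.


D f = -(9/2)sin x
(-D) f = (9/2)sin x
D (-D) f = (9/2)cos x
E_pi/2 (-D) f = (9/2)cos x
(D + E_pi/2) (-D) f = 9cos x
E_alpha (D + E_pi/2) (-D) f = (27/5)cos x + (36/5)sin x
E_pi/2 (E_alpha ∘ (D + E_pi/2) ∘ (-D)) f = (36/5)cos x - (27/5)sin x
E_pi E_pi/2 (E_alpha ∘ (D + E_pi/2) ∘ (-D)) f = -(36/5)cos x + (27/5)sin x
D f = -(9/2)sin x
(E_pi ∘ E_pi/2 ∘ E_alpha ∘ (D + E_pi/2) ∘ (-D) + D) f = -(36/5)cos x + (9/10)sin x

the image equals g(x) = -(36/5)cos x + (9/10)sin x


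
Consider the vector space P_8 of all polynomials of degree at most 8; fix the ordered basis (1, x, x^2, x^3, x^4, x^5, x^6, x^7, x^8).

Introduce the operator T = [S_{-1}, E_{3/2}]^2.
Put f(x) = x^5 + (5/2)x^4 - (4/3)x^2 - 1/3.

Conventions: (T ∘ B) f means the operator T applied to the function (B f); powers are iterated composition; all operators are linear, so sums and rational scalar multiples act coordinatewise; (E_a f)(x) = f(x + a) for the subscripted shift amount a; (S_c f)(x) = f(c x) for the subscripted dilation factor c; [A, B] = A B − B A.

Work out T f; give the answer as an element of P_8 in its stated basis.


E_{3/2} f = x^5 + 10x^4 + (75/2)x^3 + (397/6)x^2 + (881/16)x + 203/12
S_{-1} E_{3/2} f = -x^5 + 10x^4 - (75/2)x^3 + (397/6)x^2 - (881/16)x + 203/12
S_{-1} f = -x^5 + (5/2)x^4 - (4/3)x^2 - 1/3
E_{3/2} S_{-1} f = -x^5 - 5x^4 - (15/2)x^3 - (4/3)x^2 + (71/16)x + 83/48
[S_{-1}, E_{3/2}] f = 15x^4 - 30x^3 + (135/2)x^2 - (119/2)x + 243/16
E_{3/2} [S_{-1}, E_{3/2}] f = 15x^4 + 60x^3 + 135x^2 + 143x + 105/2
S_{-1} E_{3/2} [S_{-1}, E_{3/2}] f = 15x^4 - 60x^3 + 135x^2 - 143x + 105/2
S_{-1} [S_{-1}, E_{3/2}] f = 15x^4 + 30x^3 + (135/2)x^2 + (119/2)x + 243/16
E_{3/2} S_{-1} [S_{-1}, E_{3/2}] f = 15x^4 + 120x^3 + 405x^2 + 667x + 867/2
[S_{-1}, E_{3/2}] [S_{-1}, E_{3/2}] f = -180x^3 - 270x^2 - 810x - 381

g(x) = -180x^3 - 270x^2 - 810x - 381


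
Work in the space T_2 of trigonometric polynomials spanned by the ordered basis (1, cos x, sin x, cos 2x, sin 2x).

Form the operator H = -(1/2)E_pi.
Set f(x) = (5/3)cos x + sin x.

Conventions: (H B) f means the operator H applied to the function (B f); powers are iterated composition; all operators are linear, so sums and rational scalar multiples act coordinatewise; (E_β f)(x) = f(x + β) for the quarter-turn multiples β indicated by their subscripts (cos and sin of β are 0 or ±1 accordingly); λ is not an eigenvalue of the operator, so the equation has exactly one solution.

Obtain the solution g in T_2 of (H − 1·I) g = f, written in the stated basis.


write g with unknown coordinates in the stated basis and equate coefficients in (H − 1·I) g = f
solving from the highest basis element down gives g = -(10/3)cos x - 2sin x
check: H g = -(5/3)cos x - sin x
so H g − 1·g = (5/3)cos x + sin x = f ✓

g(x) = -(10/3)cos x - 2sin x


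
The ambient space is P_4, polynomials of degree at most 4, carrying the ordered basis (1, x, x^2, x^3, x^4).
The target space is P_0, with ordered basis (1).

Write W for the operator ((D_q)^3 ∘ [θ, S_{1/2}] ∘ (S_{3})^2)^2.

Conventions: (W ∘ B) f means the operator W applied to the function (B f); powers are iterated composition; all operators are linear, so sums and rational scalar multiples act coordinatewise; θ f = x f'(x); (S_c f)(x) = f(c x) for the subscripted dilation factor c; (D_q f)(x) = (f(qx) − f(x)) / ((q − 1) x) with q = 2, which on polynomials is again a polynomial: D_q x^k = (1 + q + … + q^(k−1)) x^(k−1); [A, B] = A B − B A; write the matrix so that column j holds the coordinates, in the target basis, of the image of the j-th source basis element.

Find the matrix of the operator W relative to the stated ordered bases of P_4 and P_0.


the matrix is [[0, 0, 0, 0, 0]] (rows listed top to bottom)

image of 1: 0
image of x: 0
image of x^2: 0
image of x^3: 0
image of x^4: 0
each image's coordinates form column j of the matrix


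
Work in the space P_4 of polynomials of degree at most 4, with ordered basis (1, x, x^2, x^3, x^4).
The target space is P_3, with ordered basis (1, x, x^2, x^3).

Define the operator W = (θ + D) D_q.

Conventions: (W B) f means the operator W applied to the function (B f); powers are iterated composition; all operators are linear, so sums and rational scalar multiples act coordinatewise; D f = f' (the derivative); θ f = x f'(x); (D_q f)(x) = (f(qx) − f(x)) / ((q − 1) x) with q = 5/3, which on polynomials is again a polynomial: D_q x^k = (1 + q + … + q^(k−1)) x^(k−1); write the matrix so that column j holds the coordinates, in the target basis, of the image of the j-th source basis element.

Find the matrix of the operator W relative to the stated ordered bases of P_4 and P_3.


image of 1: 0
image of x: 0
image of x^2: (8/3)x + 8/3
image of x^3: (98/9)x^2 + (98/9)x
image of x^4: (272/9)x^3 + (272/9)x^2
each image's coordinates form column j of the matrix

the matrix is [[0, 0, 8/3, 0, 0]; [0, 0, 8/3, 98/9, 0]; [0, 0, 0, 98/9, 272/9]; [0, 0, 0, 0, 272/9]] (rows listed top to bottom)


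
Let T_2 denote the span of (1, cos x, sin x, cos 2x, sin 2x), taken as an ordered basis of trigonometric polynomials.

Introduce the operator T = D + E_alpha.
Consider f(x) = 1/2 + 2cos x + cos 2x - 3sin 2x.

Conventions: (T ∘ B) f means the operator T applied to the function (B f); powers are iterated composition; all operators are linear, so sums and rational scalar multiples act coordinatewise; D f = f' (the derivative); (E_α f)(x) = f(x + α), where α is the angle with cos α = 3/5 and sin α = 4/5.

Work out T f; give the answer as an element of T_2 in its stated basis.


the image equals g(x) = 1/2 + (6/5)cos x - (18/5)sin x - (229/25)cos 2x - (53/25)sin 2x

D f = -2sin x - 6cos 2x - 2sin 2x
E_alpha f = 1/2 + (6/5)cos x - (8/5)sin x - (79/25)cos 2x - (3/25)sin 2x
(D + E_alpha) f = 1/2 + (6/5)cos x - (18/5)sin x - (229/25)cos 2x - (53/25)sin 2x


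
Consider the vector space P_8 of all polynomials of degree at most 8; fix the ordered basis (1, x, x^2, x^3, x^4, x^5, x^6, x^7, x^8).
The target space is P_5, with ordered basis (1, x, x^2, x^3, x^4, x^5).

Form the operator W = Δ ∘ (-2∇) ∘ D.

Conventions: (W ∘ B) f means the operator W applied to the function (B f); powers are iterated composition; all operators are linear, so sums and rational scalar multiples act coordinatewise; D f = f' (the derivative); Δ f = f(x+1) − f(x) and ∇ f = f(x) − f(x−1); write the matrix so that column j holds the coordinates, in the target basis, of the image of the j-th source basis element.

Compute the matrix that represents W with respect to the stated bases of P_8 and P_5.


the matrix is [[0, 0, 0, -12, 0, -20, 0, -28, 0]; [0, 0, 0, 0, -48, 0, -120, 0, -224]; [0, 0, 0, 0, 0, -120, 0, -420, 0]; [0, 0, 0, 0, 0, 0, -240, 0, -1120]; [0, 0, 0, 0, 0, 0, 0, -420, 0]; [0, 0, 0, 0, 0, 0, 0, 0, -672]] (rows listed top to bottom)

image of 1: 0
image of x: 0
image of x^2: 0
image of x^3: -12
image of x^4: -48x
image of x^5: -120x^2 - 20
image of x^6: -240x^3 - 120x
image of x^7: -420x^4 - 420x^2 - 28
image of x^8: -672x^5 - 1120x^3 - 224x
each image's coordinates form column j of the matrix


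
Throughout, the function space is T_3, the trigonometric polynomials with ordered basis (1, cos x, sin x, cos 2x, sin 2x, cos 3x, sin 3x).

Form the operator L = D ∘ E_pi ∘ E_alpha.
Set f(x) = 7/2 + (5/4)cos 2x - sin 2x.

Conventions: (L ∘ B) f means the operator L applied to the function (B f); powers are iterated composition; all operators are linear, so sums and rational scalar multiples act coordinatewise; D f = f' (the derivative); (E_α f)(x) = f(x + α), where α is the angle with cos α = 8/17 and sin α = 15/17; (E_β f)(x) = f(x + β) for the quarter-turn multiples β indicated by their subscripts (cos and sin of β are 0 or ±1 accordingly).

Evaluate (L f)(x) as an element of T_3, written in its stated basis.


E_alpha f = 7/2 - (1765/1156)cos 2x - (139/289)sin 2x
E_pi E_alpha f = 7/2 - (1765/1156)cos 2x - (139/289)sin 2x
D E_pi E_alpha f = -(278/289)cos 2x + (1765/578)sin 2x

g(x) = -(278/289)cos 2x + (1765/578)sin 2x


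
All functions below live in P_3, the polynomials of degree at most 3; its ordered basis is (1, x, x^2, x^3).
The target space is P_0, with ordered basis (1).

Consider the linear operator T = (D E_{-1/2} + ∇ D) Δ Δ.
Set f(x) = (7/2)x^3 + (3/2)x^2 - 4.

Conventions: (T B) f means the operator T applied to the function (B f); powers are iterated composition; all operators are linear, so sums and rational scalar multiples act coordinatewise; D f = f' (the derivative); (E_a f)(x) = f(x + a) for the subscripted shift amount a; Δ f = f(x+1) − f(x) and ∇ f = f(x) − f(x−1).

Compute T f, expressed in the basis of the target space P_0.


g(x) = 21

Δ f = (21/2)x^2 + (27/2)x + 5
Δ Δ f = 21x + 24
E_{-1/2} (Δ Δ) f = 21x + 27/2
D E_{-1/2} (Δ Δ) f = 21
D (Δ Δ) f = 21
∇ D (Δ Δ) f = 0
(D E_{-1/2} + ∇ D) (Δ Δ) f = 21


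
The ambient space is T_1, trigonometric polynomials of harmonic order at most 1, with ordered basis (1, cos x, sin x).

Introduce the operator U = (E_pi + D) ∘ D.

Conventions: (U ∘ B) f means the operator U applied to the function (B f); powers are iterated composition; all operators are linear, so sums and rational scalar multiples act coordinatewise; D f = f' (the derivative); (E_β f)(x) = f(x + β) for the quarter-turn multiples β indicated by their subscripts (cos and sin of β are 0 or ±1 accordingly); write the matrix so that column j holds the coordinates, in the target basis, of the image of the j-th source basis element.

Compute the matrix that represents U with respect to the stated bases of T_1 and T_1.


the matrix is [[0, 0, 0]; [0, -1, -1]; [0, 1, -1]] (rows listed top to bottom)

image of 1: 0
image of cos x: -cos x + sin x
image of sin x: -cos x - sin x
each image's coordinates form column j of the matrix


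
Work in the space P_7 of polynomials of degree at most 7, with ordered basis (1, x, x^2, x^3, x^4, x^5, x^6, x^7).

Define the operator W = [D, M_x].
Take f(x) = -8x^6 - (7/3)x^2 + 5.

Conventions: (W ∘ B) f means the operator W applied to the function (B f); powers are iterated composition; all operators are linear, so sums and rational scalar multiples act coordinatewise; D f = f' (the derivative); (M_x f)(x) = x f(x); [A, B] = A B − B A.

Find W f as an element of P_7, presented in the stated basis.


the image equals g(x) = -8x^6 - (7/3)x^2 + 5

M_x f = -8x^7 - (7/3)x^3 + 5x
D M_x f = -56x^6 - 7x^2 + 5
D f = -48x^5 - (14/3)x
M_x D f = -48x^6 - (14/3)x^2
[D, M_x] f = -8x^6 - (7/3)x^2 + 5


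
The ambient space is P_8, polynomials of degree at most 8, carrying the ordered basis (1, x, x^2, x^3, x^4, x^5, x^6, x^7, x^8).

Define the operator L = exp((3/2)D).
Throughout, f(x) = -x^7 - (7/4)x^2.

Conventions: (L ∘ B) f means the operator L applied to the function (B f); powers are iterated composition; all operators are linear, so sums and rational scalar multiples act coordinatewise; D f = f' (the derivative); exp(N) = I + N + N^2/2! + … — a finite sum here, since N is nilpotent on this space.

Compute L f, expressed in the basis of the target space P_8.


the result is g(x) = -x^7 - (21/2)x^6 - (189/4)x^5 - (945/8)x^4 - (2835/16)x^3 - (5159/32)x^2 - (5439/64)x - 2691/128

order-1 term: -(21/2)x^6 - (21/4)x
order-2 term: -(189/4)x^5 - 63/16
order-3 term: -(945/8)x^4
order-4 term: -(2835/16)x^3
order-5 term: -(5103/32)x^2
order-6 term: -(5103/64)x
order-7 term: -2187/128
the series for exp((3/2)D) f terminates at order 7
exp((3/2)D) f = -x^7 - (21/2)x^6 - (189/4)x^5 - (945/8)x^4 - (2835/16)x^3 - (5159/32)x^2 - (5439/64)x - 2691/128


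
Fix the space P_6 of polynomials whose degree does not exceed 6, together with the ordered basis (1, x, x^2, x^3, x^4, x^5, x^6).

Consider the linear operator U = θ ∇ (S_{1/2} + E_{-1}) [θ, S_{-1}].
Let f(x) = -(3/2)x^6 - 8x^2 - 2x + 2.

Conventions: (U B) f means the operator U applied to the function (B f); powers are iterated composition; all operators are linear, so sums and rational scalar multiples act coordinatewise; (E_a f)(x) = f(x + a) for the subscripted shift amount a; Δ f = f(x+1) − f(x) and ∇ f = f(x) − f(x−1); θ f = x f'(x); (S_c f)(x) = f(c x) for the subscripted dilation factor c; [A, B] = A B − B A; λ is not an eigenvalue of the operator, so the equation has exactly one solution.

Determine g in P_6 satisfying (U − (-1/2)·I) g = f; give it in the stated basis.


g(x) = -3x^6 - 16x^2 - 4x + 4

write g with unknown coordinates in the stated basis and equate coefficients in (U − (-1/2)·I) g = f
solving from the highest basis element down gives g = -3x^6 - 16x^2 - 4x + 4
check: U g = 0
so U g − (-1/2)·g = -(3/2)x^6 - 8x^2 - 2x + 2 = f ✓


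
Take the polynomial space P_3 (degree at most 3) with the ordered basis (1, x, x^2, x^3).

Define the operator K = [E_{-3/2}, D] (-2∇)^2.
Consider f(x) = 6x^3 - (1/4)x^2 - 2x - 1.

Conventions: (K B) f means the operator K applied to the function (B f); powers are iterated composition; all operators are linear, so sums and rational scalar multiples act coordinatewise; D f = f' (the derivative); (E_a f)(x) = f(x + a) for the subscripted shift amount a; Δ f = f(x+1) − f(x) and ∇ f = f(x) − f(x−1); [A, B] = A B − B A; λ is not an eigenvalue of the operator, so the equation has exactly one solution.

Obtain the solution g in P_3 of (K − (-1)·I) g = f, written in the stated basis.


the result is g(x) = 6x^3 - (1/4)x^2 - 2x - 1

write g with unknown coordinates in the stated basis and equate coefficients in (K − (-1)·I) g = f
solving from the highest basis element down gives g = 6x^3 - (1/4)x^2 - 2x - 1
check: K g = 0
so K g − (-1)·g = 6x^3 - (1/4)x^2 - 2x - 1 = f ✓


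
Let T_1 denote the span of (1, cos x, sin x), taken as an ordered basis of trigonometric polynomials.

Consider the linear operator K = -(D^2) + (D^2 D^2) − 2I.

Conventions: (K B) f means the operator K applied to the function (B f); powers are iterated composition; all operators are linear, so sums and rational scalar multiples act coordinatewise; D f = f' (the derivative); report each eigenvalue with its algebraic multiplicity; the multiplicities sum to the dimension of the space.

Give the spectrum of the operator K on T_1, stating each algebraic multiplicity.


image of 1: -2
image of cos x: 0
image of sin x: 0
the matrix is diagonal; its diagonal is (-2, 0, 0)
for a triangular matrix the eigenvalues are the diagonal entries, with algebraic multiplicity their repetition count

λ = -2 (multiplicity 1), λ = 0 (multiplicity 2)


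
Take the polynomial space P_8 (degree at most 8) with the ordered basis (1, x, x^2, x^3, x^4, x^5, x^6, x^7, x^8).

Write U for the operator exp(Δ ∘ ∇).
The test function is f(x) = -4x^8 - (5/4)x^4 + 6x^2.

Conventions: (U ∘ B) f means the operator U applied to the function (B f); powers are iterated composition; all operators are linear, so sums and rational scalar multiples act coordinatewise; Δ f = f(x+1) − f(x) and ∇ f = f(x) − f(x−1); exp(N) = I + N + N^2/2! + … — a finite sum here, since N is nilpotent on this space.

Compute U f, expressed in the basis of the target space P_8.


g(x) = -4x^8 - 224x^6 - (15685/4)x^4 - 20393x^2 - 28923/2

order-1 term: -224x^6 - 560x^4 - 239x^2 + 3/2
order-2 term: -3360x^4 - 6720x^2 - 1023
order-3 term: -13440x^2 - 6720
order-4 term: -6720
the series for exp(Δ ∘ ∇) f terminates at order 4
exp(Δ ∘ ∇) f = -4x^8 - 224x^6 - (15685/4)x^4 - 20393x^2 - 28923/2


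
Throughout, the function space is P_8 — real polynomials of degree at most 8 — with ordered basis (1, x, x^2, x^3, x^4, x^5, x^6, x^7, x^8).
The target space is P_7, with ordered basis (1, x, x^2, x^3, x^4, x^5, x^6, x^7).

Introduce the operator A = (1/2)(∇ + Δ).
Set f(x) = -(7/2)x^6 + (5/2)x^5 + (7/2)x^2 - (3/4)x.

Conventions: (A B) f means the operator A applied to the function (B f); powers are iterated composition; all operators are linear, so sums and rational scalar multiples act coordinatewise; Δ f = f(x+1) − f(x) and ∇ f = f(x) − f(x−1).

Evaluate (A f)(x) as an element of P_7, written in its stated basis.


the result is g(x) = -21x^5 + (25/2)x^4 - 70x^3 + 25x^2 - 14x + 7/4

∇ f = -21x^5 + 65x^4 - 95x^3 + (155/2)x^2 - (53/2)x + 7/4
Δ f = -21x^5 - 40x^4 - 45x^3 - (55/2)x^2 - (3/2)x + 7/4
(∇ + Δ) f = -42x^5 + 25x^4 - 140x^3 + 50x^2 - 28x + 7/2
((1/2)(∇ + Δ)) f = -21x^5 + (25/2)x^4 - 70x^3 + 25x^2 - 14x + 7/4


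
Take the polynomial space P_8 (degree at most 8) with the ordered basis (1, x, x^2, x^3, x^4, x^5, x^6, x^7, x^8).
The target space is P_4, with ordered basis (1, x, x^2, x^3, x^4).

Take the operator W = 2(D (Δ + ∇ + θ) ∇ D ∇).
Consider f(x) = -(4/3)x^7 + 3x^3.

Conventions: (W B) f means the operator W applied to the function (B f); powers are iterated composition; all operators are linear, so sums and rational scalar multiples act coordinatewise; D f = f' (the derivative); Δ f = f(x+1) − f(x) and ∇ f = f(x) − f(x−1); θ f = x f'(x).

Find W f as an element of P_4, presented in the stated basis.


∇ f = -(28/3)x^6 + 28x^5 - (140/3)x^4 + (140/3)x^3 - 19x^2 + (1/3)x + 5/3
D ∇ f = -56x^5 + 140x^4 - (560/3)x^3 + 140x^2 - 38x + 1/3
∇ D ∇ f = -280x^4 + 1120x^3 - 1960x^2 + 1680x - 1682/3
Δ (∇ D) ∇ f = -1120x^3 + 1680x^2 - 1680x + 560
∇ (∇ D) ∇ f = -1120x^3 + 5040x^2 - 8400x + 5040
θ (∇ D) ∇ f = -1120x^4 + 3360x^3 - 3920x^2 + 1680x
(Δ + ∇ + θ) (∇ D) ∇ f = -1120x^4 + 1120x^3 + 2800x^2 - 8400x + 5600
D (Δ + ∇ + θ) (∇ D) ∇ f = -4480x^3 + 3360x^2 + 5600x - 8400
(2(D (Δ + ∇ + θ) ∇ D ∇)) f = -8960x^3 + 6720x^2 + 11200x - 16800

g(x) = -8960x^3 + 6720x^2 + 11200x - 16800


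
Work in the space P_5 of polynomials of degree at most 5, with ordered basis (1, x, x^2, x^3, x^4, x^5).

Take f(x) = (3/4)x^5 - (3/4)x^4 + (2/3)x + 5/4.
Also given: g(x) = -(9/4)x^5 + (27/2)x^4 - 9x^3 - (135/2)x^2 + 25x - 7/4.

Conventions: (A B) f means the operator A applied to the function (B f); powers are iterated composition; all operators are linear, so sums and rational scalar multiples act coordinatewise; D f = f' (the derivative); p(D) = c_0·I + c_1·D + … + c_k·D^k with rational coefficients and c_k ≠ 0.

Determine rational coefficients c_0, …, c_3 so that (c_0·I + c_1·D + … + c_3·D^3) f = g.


D^0 f = (3/4)x^5 - (3/4)x^4 + (2/3)x + 5/4
D^1 f = (15/4)x^4 - 3x^3 + 2/3
D^2 f = 15x^3 - 9x^2
D^3 f = 45x^2 - 18x
matching coefficients of g against c_0 f + c_1 Df + … from the top degree down determines the c_i
solution: c_0 = -3, c_1 = 3, c_2 = 0, c_3 = -3/2

p(D) = -3·I + 3·D − (3/2)·D^3, i.e. c_0 = -3, c_1 = 3, c_2 = 0, c_3 = -3/2


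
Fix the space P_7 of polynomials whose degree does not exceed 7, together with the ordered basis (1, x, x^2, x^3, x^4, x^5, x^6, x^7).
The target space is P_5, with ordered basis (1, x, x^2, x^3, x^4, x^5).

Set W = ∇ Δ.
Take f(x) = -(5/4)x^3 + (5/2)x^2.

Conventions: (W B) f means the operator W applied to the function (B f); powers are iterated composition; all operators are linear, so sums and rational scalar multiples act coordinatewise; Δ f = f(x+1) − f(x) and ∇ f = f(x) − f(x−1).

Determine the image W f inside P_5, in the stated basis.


the image equals g(x) = -(15/2)x + 5

Δ f = -(15/4)x^2 + (5/4)x + 5/4
∇ Δ f = -(15/2)x + 5


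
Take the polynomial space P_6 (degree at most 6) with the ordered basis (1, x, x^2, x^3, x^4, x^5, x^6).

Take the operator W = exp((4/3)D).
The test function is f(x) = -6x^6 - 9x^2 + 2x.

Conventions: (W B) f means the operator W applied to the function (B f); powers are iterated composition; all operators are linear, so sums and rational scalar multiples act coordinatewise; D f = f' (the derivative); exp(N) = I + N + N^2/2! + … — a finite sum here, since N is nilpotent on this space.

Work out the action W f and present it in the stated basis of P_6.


order-1 term: -48x^5 - 24x + 8/3
order-2 term: -160x^4 - 16
order-3 term: -(2560/9)x^3
order-4 term: -(2560/9)x^2
order-5 term: -(4096/27)x
order-6 term: -8192/243
the series for exp((4/3)D) f terminates at order 6
exp((4/3)D) f = -6x^6 - 48x^5 - 160x^4 - (2560/9)x^3 - (2641/9)x^2 - (4690/27)x - 11432/243

the result is g(x) = -6x^6 - 48x^5 - 160x^4 - (2560/9)x^3 - (2641/9)x^2 - (4690/27)x - 11432/243


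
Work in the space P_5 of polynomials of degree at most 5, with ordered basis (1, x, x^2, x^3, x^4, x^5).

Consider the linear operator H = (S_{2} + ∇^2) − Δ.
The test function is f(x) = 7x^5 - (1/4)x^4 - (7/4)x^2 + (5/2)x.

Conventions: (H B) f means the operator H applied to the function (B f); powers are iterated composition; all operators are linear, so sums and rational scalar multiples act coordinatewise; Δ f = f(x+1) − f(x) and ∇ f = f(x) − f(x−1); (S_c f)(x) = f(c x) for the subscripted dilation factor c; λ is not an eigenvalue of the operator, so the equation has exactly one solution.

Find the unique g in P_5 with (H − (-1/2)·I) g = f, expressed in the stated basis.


write g with unknown coordinates in the stated basis and equate coefficients in (H − (-1/2)·I) g = f
solving from the highest basis element down gives g = (14/65)x^5 + (43/858)x^4 - (1676/7293)x^3 + (119963/43758)x^2 - (171719/109395)x + 1358/19305
check: H g = (448/65)x^5 - (118/429)x^4 + (838/7293)x^3 - (68279/21879)x^2 + (359347/109395)x - 679/19305
so H g − (-1/2)·g = 7x^5 - (1/4)x^4 - (7/4)x^2 + (5/2)x = f ✓

g(x) = (14/65)x^5 + (43/858)x^4 - (1676/7293)x^3 + (119963/43758)x^2 - (171719/109395)x + 1358/19305


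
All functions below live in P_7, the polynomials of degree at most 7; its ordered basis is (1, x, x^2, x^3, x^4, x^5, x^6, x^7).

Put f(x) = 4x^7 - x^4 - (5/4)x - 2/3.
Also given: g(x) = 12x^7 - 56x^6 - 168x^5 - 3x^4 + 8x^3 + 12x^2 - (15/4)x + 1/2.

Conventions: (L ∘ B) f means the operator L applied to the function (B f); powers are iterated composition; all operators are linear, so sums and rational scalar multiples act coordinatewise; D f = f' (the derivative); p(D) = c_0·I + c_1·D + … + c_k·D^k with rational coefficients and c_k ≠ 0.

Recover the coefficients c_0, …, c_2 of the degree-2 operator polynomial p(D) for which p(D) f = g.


D^0 f = 4x^7 - x^4 - (5/4)x - 2/3
D^1 f = 28x^6 - 4x^3 - 5/4
D^2 f = 168x^5 - 12x^2
matching coefficients of g against c_0 f + c_1 Df + … from the top degree down determines the c_i
solution: c_0 = 3, c_1 = -2, c_2 = -1

p(D) = 3·I − 2·D − D^2, i.e. c_0 = 3, c_1 = -2, c_2 = -1


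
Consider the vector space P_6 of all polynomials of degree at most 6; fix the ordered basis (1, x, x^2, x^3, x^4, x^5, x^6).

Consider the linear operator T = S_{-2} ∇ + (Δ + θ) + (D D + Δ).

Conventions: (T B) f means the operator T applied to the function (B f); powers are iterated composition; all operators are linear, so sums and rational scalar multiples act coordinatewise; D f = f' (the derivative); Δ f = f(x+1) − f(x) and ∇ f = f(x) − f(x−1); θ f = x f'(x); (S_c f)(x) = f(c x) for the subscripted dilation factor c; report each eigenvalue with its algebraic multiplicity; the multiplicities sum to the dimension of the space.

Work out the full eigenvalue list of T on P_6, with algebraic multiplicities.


λ = 0 (multiplicity 1), λ = 1 (multiplicity 1), λ = 2 (multiplicity 1), λ = 3 (multiplicity 1), λ = 4 (multiplicity 1), λ = 5 (multiplicity 1), λ = 6 (multiplicity 1)

image of 1: 0
image of x: x + 3
image of x^2: 2x^2 + 3
image of x^3: 3x^3 + 18x^2 + 18x + 3
image of x^4: 4x^4 - 24x^3 + 1
image of x^5: 5x^5 + 90x^4 + 120x^3 + 60x^2 + 20x + 3
image of x^6: 6x^6 - 180x^5 - 180x^4 - 120x^3 - 30x^2 + 1
the matrix is upper triangular; its diagonal is (0, 1, 2, 3, 4, 5, 6)
for a triangular matrix the eigenvalues are the diagonal entries, with algebraic multiplicity their repetition count


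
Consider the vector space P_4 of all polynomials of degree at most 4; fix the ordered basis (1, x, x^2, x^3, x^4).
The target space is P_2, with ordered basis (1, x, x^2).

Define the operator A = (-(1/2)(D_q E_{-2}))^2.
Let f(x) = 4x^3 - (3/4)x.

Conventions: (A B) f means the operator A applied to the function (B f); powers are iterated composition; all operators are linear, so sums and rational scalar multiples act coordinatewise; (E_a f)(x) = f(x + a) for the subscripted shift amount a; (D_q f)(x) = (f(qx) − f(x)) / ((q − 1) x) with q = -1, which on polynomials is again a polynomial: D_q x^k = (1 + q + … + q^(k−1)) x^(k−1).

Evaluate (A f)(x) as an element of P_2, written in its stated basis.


E_{-2} f = 4x^3 - 24x^2 + (189/4)x - 61/2
D_q E_{-2} f = 4x^2 + 189/4
(-(1/2)(D_q E_{-2})) f = -2x^2 - 189/8
E_{-2} (-(1/2)(D_q E_{-2})) f = -2x^2 + 8x - 253/8
D_q E_{-2} (-(1/2)(D_q E_{-2})) f = 8
(-(1/2)(D_q E_{-2})) (-(1/2)(D_q E_{-2})) f = -4

the image equals g(x) = -4


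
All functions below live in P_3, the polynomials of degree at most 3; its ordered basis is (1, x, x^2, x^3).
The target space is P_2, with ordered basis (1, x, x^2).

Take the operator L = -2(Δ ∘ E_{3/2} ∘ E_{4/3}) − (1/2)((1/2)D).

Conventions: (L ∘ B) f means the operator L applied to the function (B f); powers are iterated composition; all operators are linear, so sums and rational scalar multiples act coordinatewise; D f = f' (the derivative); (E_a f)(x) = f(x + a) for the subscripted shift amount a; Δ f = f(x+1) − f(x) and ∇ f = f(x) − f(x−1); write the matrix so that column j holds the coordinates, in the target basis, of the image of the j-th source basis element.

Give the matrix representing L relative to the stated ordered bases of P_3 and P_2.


image of 1: 0
image of x: -9/4
image of x^2: -(9/2)x - 40/3
image of x^3: -(27/4)x^2 - 40x - 403/6
each image's coordinates form column j of the matrix

the matrix is [[0, -9/4, -40/3, -403/6]; [0, 0, -9/2, -40]; [0, 0, 0, -27/4]] (rows listed top to bottom)


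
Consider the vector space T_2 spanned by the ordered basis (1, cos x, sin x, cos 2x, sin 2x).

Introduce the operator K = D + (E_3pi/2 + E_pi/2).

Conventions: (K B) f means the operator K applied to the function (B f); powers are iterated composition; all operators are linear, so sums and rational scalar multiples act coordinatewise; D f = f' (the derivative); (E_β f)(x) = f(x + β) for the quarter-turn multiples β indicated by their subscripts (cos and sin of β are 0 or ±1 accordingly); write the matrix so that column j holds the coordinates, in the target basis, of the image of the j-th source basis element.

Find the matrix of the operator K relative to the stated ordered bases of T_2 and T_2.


the matrix is [[2, 0, 0, 0, 0]; [0, 0, 1, 0, 0]; [0, -1, 0, 0, 0]; [0, 0, 0, -2, 2]; [0, 0, 0, -2, -2]] (rows listed top to bottom)

image of 1: 2
image of cos x: -sin x
image of sin x: cos x
image of cos 2x: -2cos 2x - 2sin 2x
image of sin 2x: 2cos 2x - 2sin 2x
each image's coordinates form column j of the matrix


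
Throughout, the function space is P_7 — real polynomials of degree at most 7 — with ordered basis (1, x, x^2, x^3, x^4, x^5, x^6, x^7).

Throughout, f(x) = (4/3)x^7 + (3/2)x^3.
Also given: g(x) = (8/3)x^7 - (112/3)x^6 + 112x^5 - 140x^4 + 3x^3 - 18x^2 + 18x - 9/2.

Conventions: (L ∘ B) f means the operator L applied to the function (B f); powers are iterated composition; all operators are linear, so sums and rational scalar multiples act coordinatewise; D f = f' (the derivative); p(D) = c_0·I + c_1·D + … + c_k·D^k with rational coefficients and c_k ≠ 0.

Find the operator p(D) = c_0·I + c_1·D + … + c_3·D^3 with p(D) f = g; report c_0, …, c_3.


D^0 f = (4/3)x^7 + (3/2)x^3
D^1 f = (28/3)x^6 + (9/2)x^2
D^2 f = 56x^5 + 9x
D^3 f = 280x^4 + 9
matching coefficients of g against c_0 f + c_1 Df + … from the top degree down determines the c_i
solution: c_0 = 2, c_1 = -4, c_2 = 2, c_3 = -1/2

p(D) = 2·I − 4·D + 2·D^2 − (1/2)·D^3, i.e. c_0 = 2, c_1 = -4, c_2 = 2, c_3 = -1/2


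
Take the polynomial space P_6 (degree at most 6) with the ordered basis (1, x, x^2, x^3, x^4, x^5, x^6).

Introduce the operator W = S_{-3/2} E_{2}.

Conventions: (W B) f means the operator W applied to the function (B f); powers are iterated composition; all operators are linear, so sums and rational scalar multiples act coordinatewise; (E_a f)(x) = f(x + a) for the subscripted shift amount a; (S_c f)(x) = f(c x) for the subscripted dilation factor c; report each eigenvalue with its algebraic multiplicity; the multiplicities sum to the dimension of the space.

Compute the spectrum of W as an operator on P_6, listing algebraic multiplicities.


image of 1: 1
image of x: -(3/2)x + 2
image of x^2: (9/4)x^2 - 6x + 4
image of x^3: -(27/8)x^3 + (27/2)x^2 - 18x + 8
image of x^4: (81/16)x^4 - 27x^3 + 54x^2 - 48x + 16
image of x^5: -(243/32)x^5 + (405/8)x^4 - 135x^3 + 180x^2 - 120x + 32
image of x^6: (729/64)x^6 - (729/8)x^5 + (1215/4)x^4 - 540x^3 + 540x^2 - 288x + 64
the matrix is upper triangular; its diagonal is (1, -3/2, 9/4, -27/8, 81/16, -243/32, 729/64)
for a triangular matrix the eigenvalues are the diagonal entries, with algebraic multiplicity their repetition count

λ = -243/32 (multiplicity 1), λ = -27/8 (multiplicity 1), λ = -3/2 (multiplicity 1), λ = 1 (multiplicity 1), λ = 9/4 (multiplicity 1), λ = 81/16 (multiplicity 1), λ = 729/64 (multiplicity 1)


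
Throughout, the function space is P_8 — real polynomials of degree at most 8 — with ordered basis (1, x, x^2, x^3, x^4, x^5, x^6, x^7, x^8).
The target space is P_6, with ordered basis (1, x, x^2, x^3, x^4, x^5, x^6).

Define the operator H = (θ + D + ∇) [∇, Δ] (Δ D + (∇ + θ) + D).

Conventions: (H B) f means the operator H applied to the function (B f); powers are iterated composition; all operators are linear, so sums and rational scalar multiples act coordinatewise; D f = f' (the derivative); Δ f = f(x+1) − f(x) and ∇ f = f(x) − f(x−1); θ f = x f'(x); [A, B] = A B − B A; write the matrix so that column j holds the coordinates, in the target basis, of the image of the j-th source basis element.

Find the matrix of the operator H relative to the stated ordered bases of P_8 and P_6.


the matrix is [[0, 0, 0, 0, 0, 0, 0, 0, 0]; [0, 0, 0, 0, 0, 0, 0, 0, 0]; [0, 0, 0, 0, 0, 0, 0, 0, 0]; [0, 0, 0, 0, 0, 0, 0, 0, 0]; [0, 0, 0, 0, 0, 0, 0, 0, 0]; [0, 0, 0, 0, 0, 0, 0, 0, 0]; [0, 0, 0, 0, 0, 0, 0, 0, 0]] (rows listed top to bottom)

image of 1: 0
image of x: 0
image of x^2: 0
image of x^3: 0
image of x^4: 0
image of x^5: 0
image of x^6: 0
image of x^7: 0
image of x^8: 0
each image's coordinates form column j of the matrix


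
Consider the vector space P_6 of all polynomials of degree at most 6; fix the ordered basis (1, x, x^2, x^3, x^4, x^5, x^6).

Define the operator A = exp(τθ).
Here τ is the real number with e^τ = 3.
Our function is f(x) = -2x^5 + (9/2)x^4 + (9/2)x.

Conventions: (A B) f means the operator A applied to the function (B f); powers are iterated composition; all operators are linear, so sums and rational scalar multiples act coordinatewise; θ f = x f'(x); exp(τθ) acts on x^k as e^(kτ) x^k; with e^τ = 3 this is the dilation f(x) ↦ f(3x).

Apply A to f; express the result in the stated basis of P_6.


exp(τθ) x^k = e^(kτ) x^k; with e^τ = 3 this sends x^k to 3^k x^k
x ↦ 3 x
x^4 ↦ 81 x^4
x^5 ↦ 243 x^5
applying this coordinatewise to f: exp(τθ) f = -486x^5 + (729/2)x^4 + (27/2)x

g(x) = -486x^5 + (729/2)x^4 + (27/2)x


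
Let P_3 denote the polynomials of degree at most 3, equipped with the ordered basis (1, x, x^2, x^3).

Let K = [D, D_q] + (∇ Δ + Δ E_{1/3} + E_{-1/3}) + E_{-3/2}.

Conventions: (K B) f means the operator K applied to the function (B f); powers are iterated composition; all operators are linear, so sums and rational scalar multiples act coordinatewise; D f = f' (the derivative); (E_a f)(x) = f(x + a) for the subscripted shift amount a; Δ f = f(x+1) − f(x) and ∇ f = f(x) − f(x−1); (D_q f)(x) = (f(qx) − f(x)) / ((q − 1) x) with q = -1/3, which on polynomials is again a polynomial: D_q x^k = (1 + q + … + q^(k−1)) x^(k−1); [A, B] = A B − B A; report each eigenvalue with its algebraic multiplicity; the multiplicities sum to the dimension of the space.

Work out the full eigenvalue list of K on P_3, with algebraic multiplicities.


image of 1: 2
image of x: 2x - 5/6
image of x^2: 2x^2 - (5/3)x + 169/36
image of x^3: 2x^3 - (5/2)x^2 + (635/36)x - 233/216
the matrix is upper triangular; its diagonal is (2, 2, 2, 2)
for a triangular matrix the eigenvalues are the diagonal entries, with algebraic multiplicity their repetition count

λ = 2 (multiplicity 4)


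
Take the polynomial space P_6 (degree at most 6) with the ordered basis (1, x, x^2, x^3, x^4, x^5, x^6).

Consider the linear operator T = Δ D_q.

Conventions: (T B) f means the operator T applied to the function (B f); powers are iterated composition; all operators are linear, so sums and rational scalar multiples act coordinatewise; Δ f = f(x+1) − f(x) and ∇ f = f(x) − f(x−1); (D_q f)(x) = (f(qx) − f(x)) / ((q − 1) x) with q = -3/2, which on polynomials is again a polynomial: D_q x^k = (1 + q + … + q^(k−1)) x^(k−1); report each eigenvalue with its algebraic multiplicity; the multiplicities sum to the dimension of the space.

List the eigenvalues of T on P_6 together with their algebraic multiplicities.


λ = 0 (multiplicity 7)

image of 1: 0
image of x: 0
image of x^2: -1/2
image of x^3: (7/2)x + 7/4
image of x^4: -(39/8)x^2 - (39/8)x - 13/8
image of x^5: (55/4)x^3 + (165/8)x^2 + (55/4)x + 55/16
image of x^6: -(665/32)x^4 - (665/16)x^3 - (665/16)x^2 - (665/32)x - 133/32
the matrix is upper triangular; its diagonal is (0, 0, 0, 0, 0, 0, 0)
for a triangular matrix the eigenvalues are the diagonal entries, with algebraic multiplicity their repetition count
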